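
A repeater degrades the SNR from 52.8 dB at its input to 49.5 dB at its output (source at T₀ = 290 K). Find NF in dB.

3.3 dB

NF (dB) = SNR_in(dB) − SNR_out(dB) when the source is at T₀
NF = 52.8 − 49.5 = 3.3 dB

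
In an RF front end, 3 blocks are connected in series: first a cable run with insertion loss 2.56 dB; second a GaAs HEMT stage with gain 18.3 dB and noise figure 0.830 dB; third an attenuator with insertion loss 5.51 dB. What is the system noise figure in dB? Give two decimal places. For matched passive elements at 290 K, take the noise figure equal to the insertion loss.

3.52 dB

Convert to linear (a loss of L dB is a gain of −L dB): F_i = 10^(NF_i/10), G_i = 10^(G_i,dB/10)
  Stage 1: F_1 = 10^(2.56/10) = 1.803, G_1 = 10^(−2.56/10) = 0.5546
  Stage 2: F_2 = 10^(0.830/10) = 1.211, G_2 = 10^(18.3/10) = 67.61
  Stage 3: F_3 = 10^(5.51/10) = 3.556, G_3 = 10^(−5.51/10) = 0.2812
Friis cascade:
  F = 1.803 + (1.211 − 1)/0.5546 + (3.556 − 1)/37.50 = 2.251
NF = 10 log₁₀(2.251) = 3.52 dB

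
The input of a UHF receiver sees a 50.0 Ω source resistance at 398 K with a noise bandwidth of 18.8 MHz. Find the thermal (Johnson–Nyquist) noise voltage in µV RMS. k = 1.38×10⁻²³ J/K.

V_n = √(4kTRB)
4kTRB = 4 × 1.38×10⁻²³ × 398 × 5.00×10¹ × 1.88×10⁷ = 2.07×10⁻¹¹ V²
V_n = √(2.07×10⁻¹¹) = 4.54×10⁻⁶ V = 4.54 µV

4.54 µV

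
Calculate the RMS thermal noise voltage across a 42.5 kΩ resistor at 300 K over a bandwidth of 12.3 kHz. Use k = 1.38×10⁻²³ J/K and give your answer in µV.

2.94 µV

V_n = √(4kTRB)
4kTRB = 4 × 1.38×10⁻²³ × 300 × 4.25×10⁴ × 1.23×10⁴ = 8.66×10⁻¹² V²
V_n = √(8.66×10⁻¹²) = 2.94×10⁻⁶ V = 2.94 µV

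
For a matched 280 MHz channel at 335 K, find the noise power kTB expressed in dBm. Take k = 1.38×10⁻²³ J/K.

−88.9 dBm

P_n = kTB = 1.38×10⁻²³ × 335 × 2.80×10⁸ = 1.29×10⁻¹² W
In dBm: 10 log₁₀(1.29×10⁻¹² / 10⁻³) = −88.9 dBm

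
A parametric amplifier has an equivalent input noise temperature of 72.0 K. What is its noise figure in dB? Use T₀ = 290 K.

0.963 dB

F = 1 + T_e/T₀ = 1 + 72.0/290 = 1.24828
NF = 10 log₁₀(1.24828) = 0.963 dB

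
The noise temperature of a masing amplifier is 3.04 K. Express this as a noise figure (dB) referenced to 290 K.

F = 1 + T_e/T₀ = 1 + 3.04/290 = 1.01048
NF = 10 log₁₀(1.01048) = 0.045 dB

0.045 dB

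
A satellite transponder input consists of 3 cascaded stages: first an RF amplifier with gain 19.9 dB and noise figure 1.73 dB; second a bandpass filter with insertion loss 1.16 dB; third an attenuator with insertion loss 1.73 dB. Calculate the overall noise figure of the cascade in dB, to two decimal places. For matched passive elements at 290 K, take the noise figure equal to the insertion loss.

Convert to linear (a loss of L dB is a gain of −L dB): F_i = 10^(NF_i/10), G_i = 10^(G_i,dB/10)
  Stage 1: F_1 = 10^(1.73/10) = 1.489, G_1 = 10^(19.9/10) = 97.72
  Stage 2: F_2 = 10^(1.16/10) = 1.306, G_2 = 10^(−1.16/10) = 0.7656
  Stage 3: F_3 = 10^(1.73/10) = 1.489, G_3 = 10^(−1.73/10) = 0.6714
Friis cascade:
  F = 1.489 + (1.306 − 1)/97.72 + (1.489 − 1)/74.82 = 1.499
NF = 10 log₁₀(1.499) = 1.76 dB

1.76 dB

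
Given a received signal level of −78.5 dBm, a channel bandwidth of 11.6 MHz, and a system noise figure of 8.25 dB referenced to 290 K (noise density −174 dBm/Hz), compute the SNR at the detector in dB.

Noise floor: N = −174 + 10 log₁₀(B) + NF
10 log₁₀(1.16×10⁷) = 70.64 dB
N = −174 + 70.64 + 8.25 = −95.11 dBm
SNR = P_sig − N = −78.5 − (−95.11) = 16.61 dB → 16.6 dB

16.6 dB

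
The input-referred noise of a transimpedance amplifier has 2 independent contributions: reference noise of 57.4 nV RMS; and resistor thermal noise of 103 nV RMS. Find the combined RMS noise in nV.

118 nV

Uncorrelated sources add in power (mean-square): V_tot = √(ΣV_i²)
V_tot = √[(5.74×10⁻⁸)² + (1.03×10⁻⁷)²] = 1.18×10⁻⁷ V = 118 nV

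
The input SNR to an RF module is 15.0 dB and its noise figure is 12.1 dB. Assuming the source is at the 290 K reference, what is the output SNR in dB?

2.9 dB

By definition F = SNR_in/SNR_out, so in dB: SNR_out = SNR_in − NF
SNR_out = 15.0 − 12.1 = 2.9 dB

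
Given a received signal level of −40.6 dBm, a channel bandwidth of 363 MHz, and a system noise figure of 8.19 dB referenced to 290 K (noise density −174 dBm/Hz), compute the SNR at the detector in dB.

Noise floor: N = −174 + 10 log₁₀(B) + NF
10 log₁₀(3.63×10⁸) = 85.6 dB
N = −174 + 85.6 + 8.19 = −80.21 dBm
SNR = P_sig − N = −40.6 − (−80.21) = 39.61 dB → 39.6 dB

39.6 dB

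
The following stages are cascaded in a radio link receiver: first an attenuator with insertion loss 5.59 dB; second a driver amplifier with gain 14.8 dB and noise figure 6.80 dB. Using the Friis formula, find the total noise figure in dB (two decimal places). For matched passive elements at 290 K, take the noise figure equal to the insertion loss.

12.39 dB

Convert to linear (a loss of L dB is a gain of −L dB): F_i = 10^(NF_i/10), G_i = 10^(G_i,dB/10)
  Stage 1: F_1 = 10^(5.59/10) = 3.622, G_1 = 10^(−5.59/10) = 0.2761
  Stage 2: F_2 = 10^(6.80/10) = 4.786, G_2 = 10^(14.8/10) = 30.20
Friis cascade:
  F = 3.622 + (4.786 − 1)/0.2761 = 17.34
NF = 10 log₁₀(17.34) = 12.39 dB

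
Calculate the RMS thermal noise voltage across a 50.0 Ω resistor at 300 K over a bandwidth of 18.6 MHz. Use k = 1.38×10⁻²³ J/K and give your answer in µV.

V_n = √(4kTRB)
4kTRB = 4 × 1.38×10⁻²³ × 300 × 5.00×10¹ × 1.86×10⁷ = 1.54×10⁻¹¹ V²
V_n = √(1.54×10⁻¹¹) = 3.92×10⁻⁶ V = 3.92 µV

3.92 µV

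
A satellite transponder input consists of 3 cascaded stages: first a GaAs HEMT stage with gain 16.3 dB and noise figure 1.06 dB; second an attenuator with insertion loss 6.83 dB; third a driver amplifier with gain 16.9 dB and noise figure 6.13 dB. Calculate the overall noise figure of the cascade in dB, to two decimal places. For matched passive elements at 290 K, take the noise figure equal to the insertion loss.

Convert to linear (a loss of L dB is a gain of −L dB): F_i = 10^(NF_i/10), G_i = 10^(G_i,dB/10)
  Stage 1: F_1 = 10^(1.06/10) = 1.276, G_1 = 10^(16.3/10) = 42.66
  Stage 2: F_2 = 10^(6.83/10) = 4.819, G_2 = 10^(−6.83/10) = 0.2075
  Stage 3: F_3 = 10^(6.13/10) = 4.102, G_3 = 10^(16.9/10) = 48.98
Friis cascade:
  F = 1.276 + (4.819 − 1)/42.66 + (4.102 − 1)/8.851 = 1.716
NF = 10 log₁₀(1.716) = 2.35 dB

2.35 dB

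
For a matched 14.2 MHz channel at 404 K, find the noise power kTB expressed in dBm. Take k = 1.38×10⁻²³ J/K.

P_n = kTB = 1.38×10⁻²³ × 404 × 1.42×10⁷ = 7.92×10⁻¹⁴ W
In dBm: 10 log₁₀(7.92×10⁻¹⁴ / 10⁻³) = −101.0 dBm

−101.0 dBm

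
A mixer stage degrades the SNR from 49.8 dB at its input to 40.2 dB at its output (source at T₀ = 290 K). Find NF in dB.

NF (dB) = SNR_in(dB) − SNR_out(dB) when the source is at T₀
NF = 49.8 − 40.2 = 9.6 dB

9.6 dB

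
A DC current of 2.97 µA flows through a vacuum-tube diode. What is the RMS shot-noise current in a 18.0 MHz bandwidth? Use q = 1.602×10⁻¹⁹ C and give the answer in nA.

I_n = √(2qI·B)
2qI·B = 2 × 1.602×10⁻¹⁹ × 2.97×10⁻⁶ × 1.80×10⁷ = 1.71×10⁻¹⁷ A²
I_n = √(1.71×10⁻¹⁷) = 4.14×10⁻⁹ A = 4.14 nA

4.14 nA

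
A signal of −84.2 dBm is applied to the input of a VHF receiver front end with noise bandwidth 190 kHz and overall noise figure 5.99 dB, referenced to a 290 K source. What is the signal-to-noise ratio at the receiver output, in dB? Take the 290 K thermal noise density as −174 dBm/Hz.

Noise floor: N = −174 + 10 log₁₀(B) + NF
10 log₁₀(1.90×10⁵) = 52.79 dB
N = −174 + 52.79 + 5.99 = −115.22 dBm
SNR = P_sig − N = −84.2 − (−115.22) = 31.02 dB → 31.0 dB

31.0 dB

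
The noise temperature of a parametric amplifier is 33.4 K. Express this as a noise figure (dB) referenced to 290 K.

F = 1 + T_e/T₀ = 1 + 33.4/290 = 1.11517
NF = 10 log₁₀(1.11517) = 0.473 dB

0.473 dB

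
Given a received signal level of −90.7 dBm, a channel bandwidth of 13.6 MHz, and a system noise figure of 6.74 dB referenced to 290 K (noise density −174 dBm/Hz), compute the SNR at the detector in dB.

5.2 dB

Noise floor: N = −174 + 10 log₁₀(B) + NF
10 log₁₀(1.36×10⁷) = 71.34 dB
N = −174 + 71.34 + 6.74 = −95.92 dBm
SNR = P_sig − N = −90.7 − (−95.92) = 5.22 dB → 5.2 dB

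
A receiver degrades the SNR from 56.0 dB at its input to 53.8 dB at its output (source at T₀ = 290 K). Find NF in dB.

2.2 dB

NF (dB) = SNR_in(dB) − SNR_out(dB) when the source is at T₀
NF = 56.0 − 53.8 = 2.2 dB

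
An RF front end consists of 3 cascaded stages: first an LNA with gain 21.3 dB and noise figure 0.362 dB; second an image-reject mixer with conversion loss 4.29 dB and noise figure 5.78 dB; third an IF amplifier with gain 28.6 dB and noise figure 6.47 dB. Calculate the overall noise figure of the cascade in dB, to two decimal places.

Convert to linear (a loss of L dB is a gain of −L dB): F_i = 10^(NF_i/10), G_i = 10^(G_i,dB/10)
  Stage 1: F_1 = 10^(0.362/10) = 1.087, G_1 = 10^(21.3/10) = 134.9
  Stage 2: F_2 = 10^(5.78/10) = 3.784, G_2 = 10^(−4.29/10) = 0.3724
  Stage 3: F_3 = 10^(6.47/10) = 4.436, G_3 = 10^(28.6/10) = 724.4
Friis cascade:
  F = 1.087 + (3.784 − 1)/134.9 + (4.436 − 1)/50.23 = 1.176
NF = 10 log₁₀(1.176) = 0.70 dB

0.70 dB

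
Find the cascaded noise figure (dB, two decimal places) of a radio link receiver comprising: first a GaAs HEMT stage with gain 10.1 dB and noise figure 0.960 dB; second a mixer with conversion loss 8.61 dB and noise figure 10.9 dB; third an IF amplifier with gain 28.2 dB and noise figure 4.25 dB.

5.48 dB

Convert to linear (a loss of L dB is a gain of −L dB): F_i = 10^(NF_i/10), G_i = 10^(G_i,dB/10)
  Stage 1: F_1 = 10^(0.960/10) = 1.247, G_1 = 10^(10.1/10) = 10.23
  Stage 2: F_2 = 10^(10.9/10) = 12.30, G_2 = 10^(−8.61/10) = 0.1377
  Stage 3: F_3 = 10^(4.25/10) = 2.661, G_3 = 10^(28.2/10) = 660.7
Friis cascade:
  F = 1.247 + (12.30 − 1)/10.23 + (2.661 − 1)/1.409 = 3.530
NF = 10 log₁₀(3.530) = 5.48 dB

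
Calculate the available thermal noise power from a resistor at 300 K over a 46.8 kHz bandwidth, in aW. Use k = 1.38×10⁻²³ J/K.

194 aW

P_n = kTB = 1.38×10⁻²³ × 300 × 4.68×10⁴ = 1.94×10⁻¹⁶ W = 194 aW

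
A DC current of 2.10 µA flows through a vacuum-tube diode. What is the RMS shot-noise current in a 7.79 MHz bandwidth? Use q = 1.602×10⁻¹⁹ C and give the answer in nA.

I_n = √(2qI·B)
2qI·B = 2 × 1.602×10⁻¹⁹ × 2.10×10⁻⁶ × 7.79×10⁶ = 5.24×10⁻¹⁸ A²
I_n = √(5.24×10⁻¹⁸) = 2.29×10⁻⁹ A = 2.29 nA

2.29 nA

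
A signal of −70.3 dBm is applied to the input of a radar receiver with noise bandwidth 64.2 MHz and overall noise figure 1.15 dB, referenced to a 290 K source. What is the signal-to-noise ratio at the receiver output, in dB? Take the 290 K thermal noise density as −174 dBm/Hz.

24.5 dB

Noise floor: N = −174 + 10 log₁₀(B) + NF
10 log₁₀(6.42×10⁷) = 78.08 dB
N = −174 + 78.08 + 1.15 = −94.77 dBm
SNR = P_sig − N = −70.3 − (−94.77) = 24.47 dB → 24.5 dB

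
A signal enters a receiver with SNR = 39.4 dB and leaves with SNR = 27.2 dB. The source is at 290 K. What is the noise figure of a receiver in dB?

12.2 dB

NF (dB) = SNR_in(dB) − SNR_out(dB) when the source is at T₀
NF = 39.4 − 27.2 = 12.2 dB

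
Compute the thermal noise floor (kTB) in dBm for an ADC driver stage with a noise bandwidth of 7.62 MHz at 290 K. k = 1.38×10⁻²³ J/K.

P_n = kTB = 1.38×10⁻²³ × 290 × 7.62×10⁶ = 3.05×10⁻¹⁴ W
In dBm: 10 log₁₀(3.05×10⁻¹⁴ / 10⁻³) = −105.2 dBm

−105.2 dBm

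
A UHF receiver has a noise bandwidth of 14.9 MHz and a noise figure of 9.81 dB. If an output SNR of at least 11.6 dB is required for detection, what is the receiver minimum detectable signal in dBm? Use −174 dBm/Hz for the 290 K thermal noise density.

Sensitivity = −174 + 10 log₁₀(B) + NF + SNR_min
= −174 + 71.73 + 9.81 + 11.6
= −80.86 dBm → −80.9 dBm

−80.9 dBm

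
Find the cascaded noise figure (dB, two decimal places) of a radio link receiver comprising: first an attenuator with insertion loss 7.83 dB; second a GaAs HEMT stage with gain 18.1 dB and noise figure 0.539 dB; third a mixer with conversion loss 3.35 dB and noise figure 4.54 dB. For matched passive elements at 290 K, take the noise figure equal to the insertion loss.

8.48 dB

Convert to linear (a loss of L dB is a gain of −L dB): F_i = 10^(NF_i/10), G_i = 10^(G_i,dB/10)
  Stage 1: F_1 = 10^(7.83/10) = 6.067, G_1 = 10^(−7.83/10) = 0.1648
  Stage 2: F_2 = 10^(0.539/10) = 1.132, G_2 = 10^(18.1/10) = 64.57
  Stage 3: F_3 = 10^(4.54/10) = 2.844, G_3 = 10^(−3.35/10) = 0.4624
Friis cascade:
  F = 6.067 + (1.132 − 1)/0.1648 + (2.844 − 1)/10.64 = 7.042
NF = 10 log₁₀(7.042) = 8.48 dB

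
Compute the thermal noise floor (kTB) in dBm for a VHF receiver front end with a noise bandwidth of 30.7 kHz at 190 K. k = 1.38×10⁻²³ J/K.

−130.9 dBm

P_n = kTB = 1.38×10⁻²³ × 190 × 3.07×10⁴ = 8.05×10⁻¹⁷ W
In dBm: 10 log₁₀(8.05×10⁻¹⁷ / 10⁻³) = −130.9 dBm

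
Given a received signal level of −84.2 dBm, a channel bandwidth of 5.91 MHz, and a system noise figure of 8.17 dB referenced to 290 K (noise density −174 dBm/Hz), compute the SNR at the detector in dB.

13.9 dB

Noise floor: N = −174 + 10 log₁₀(B) + NF
10 log₁₀(5.91×10⁶) = 67.72 dB
N = −174 + 67.72 + 8.17 = −98.11 dBm
SNR = P_sig − N = −84.2 − (−98.11) = 13.91 dB → 13.9 dB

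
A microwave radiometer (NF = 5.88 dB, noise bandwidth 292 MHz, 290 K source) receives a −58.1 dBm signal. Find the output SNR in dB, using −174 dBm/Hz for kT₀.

25.4 dB

Noise floor: N = −174 + 10 log₁₀(B) + NF
10 log₁₀(2.92×10⁸) = 84.65 dB
N = −174 + 84.65 + 5.88 = −83.47 dBm
SNR = P_sig − N = −58.1 − (−83.47) = 25.37 dB → 25.4 dB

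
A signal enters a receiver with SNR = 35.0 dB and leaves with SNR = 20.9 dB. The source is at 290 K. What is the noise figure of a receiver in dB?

NF (dB) = SNR_in(dB) − SNR_out(dB) when the source is at T₀
NF = 35.0 − 20.9 = 14.1 dB

14.1 dB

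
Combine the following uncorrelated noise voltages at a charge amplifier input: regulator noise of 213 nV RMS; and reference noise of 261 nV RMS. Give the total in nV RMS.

Uncorrelated sources add in power (mean-square): V_tot = √(ΣV_i²)
V_tot = √[(2.13×10⁻⁷)² + (2.61×10⁻⁷)²] = 3.37×10⁻⁷ V = 337 nV

337 nV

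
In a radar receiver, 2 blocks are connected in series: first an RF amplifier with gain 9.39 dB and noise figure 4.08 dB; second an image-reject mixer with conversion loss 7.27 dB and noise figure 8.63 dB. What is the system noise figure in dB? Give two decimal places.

Convert to linear (a loss of L dB is a gain of −L dB): F_i = 10^(NF_i/10), G_i = 10^(G_i,dB/10)
  Stage 1: F_1 = 10^(4.08/10) = 2.559, G_1 = 10^(9.39/10) = 8.690
  Stage 2: F_2 = 10^(8.63/10) = 7.295, G_2 = 10^(−7.27/10) = 0.1875
Friis cascade:
  F = 2.559 + (7.295 − 1)/8.690 = 3.283
NF = 10 log₁₀(3.283) = 5.16 dB

5.16 dB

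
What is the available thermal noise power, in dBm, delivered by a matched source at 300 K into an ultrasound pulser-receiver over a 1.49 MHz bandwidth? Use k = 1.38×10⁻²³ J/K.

−112.1 dBm

P_n = kTB = 1.38×10⁻²³ × 300 × 1.49×10⁶ = 6.17×10⁻¹⁵ W
In dBm: 10 log₁₀(6.17×10⁻¹⁵ / 10⁻³) = −112.1 dBm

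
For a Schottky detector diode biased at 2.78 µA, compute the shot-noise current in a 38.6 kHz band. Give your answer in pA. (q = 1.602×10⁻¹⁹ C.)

185 pA

I_n = √(2qI·B)
2qI·B = 2 × 1.602×10⁻¹⁹ × 2.78×10⁻⁶ × 3.86×10⁴ = 3.44×10⁻²⁰ A²
I_n = √(3.44×10⁻²⁰) = 1.85×10⁻¹⁰ A = 185 pA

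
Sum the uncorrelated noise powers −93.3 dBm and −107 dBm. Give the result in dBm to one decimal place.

Convert to linear, add, convert back:
P₁ = 4.68×10⁻¹³ W, P₂ = 2.00×10⁻¹⁴ W
P_tot = 4.88×10⁻¹³ W → 10 log₁₀(P_tot / 10⁻³) = −93.1 dBm

−93.1 dBm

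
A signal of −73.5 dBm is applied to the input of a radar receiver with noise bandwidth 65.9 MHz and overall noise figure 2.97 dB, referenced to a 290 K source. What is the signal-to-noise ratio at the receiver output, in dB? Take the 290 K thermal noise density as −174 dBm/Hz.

19.3 dB

Noise floor: N = −174 + 10 log₁₀(B) + NF
10 log₁₀(6.59×10⁷) = 78.19 dB
N = −174 + 78.19 + 2.97 = −92.84 dBm
SNR = P_sig − N = −73.5 − (−92.84) = 19.34 dB → 19.3 dB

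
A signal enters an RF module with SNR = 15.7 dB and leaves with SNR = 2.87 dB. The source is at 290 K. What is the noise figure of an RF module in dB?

NF (dB) = SNR_in(dB) − SNR_out(dB) when the source is at T₀
NF = 15.7 − 2.87 = 12.83 dB

12.83 dB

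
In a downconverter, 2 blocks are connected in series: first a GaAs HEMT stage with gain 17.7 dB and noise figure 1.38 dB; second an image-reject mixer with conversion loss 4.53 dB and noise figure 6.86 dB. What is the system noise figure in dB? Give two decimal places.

1.58 dB

Convert to linear (a loss of L dB is a gain of −L dB): F_i = 10^(NF_i/10), G_i = 10^(G_i,dB/10)
  Stage 1: F_1 = 10^(1.38/10) = 1.374, G_1 = 10^(17.7/10) = 58.88
  Stage 2: F_2 = 10^(6.86/10) = 4.853, G_2 = 10^(−4.53/10) = 0.3524
Friis cascade:
  F = 1.374 + (4.853 − 1)/58.88 = 1.439
NF = 10 log₁₀(1.439) = 1.58 dB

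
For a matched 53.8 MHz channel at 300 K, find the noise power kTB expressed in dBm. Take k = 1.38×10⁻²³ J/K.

−96.5 dBm

P_n = kTB = 1.38×10⁻²³ × 300 × 5.38×10⁷ = 2.23×10⁻¹³ W
In dBm: 10 log₁₀(2.23×10⁻¹³ / 10⁻³) = −96.5 dBm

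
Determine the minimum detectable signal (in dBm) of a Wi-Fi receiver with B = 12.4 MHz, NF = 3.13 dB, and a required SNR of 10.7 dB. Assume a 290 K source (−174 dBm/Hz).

−89.2 dBm

Sensitivity = −174 + 10 log₁₀(B) + NF + SNR_min
= −174 + 70.93 + 3.13 + 10.7
= −89.24 dBm → −89.2 dBm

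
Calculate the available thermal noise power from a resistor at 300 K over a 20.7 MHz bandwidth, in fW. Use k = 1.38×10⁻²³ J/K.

85.7 fW

P_n = kTB = 1.38×10⁻²³ × 300 × 2.07×10⁷ = 8.57×10⁻¹⁴ W = 85.7 fW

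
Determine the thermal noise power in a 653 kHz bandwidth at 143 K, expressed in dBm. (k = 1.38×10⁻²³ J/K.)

P_n = kTB = 1.38×10⁻²³ × 143 × 6.53×10⁵ = 1.29×10⁻¹⁵ W
In dBm: 10 log₁₀(1.29×10⁻¹⁵ / 10⁻³) = −118.9 dBm

−118.9 dBm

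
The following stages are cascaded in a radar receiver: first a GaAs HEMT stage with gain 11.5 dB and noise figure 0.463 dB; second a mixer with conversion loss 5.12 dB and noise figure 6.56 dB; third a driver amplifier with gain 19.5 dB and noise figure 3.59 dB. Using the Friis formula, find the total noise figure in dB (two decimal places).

2.20 dB

Convert to linear (a loss of L dB is a gain of −L dB): F_i = 10^(NF_i/10), G_i = 10^(G_i,dB/10)
  Stage 1: F_1 = 10^(0.463/10) = 1.112, G_1 = 10^(11.5/10) = 14.13
  Stage 2: F_2 = 10^(6.56/10) = 4.529, G_2 = 10^(−5.12/10) = 0.3076
  Stage 3: F_3 = 10^(3.59/10) = 2.286, G_3 = 10^(19.5/10) = 89.13
Friis cascade:
  F = 1.112 + (4.529 − 1)/14.13 + (2.286 − 1)/4.345 = 1.658
NF = 10 log₁₀(1.658) = 2.20 dB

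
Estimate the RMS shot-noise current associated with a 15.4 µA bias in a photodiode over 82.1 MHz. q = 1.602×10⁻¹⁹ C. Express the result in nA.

20.1 nA

I_n = √(2qI·B)
2qI·B = 2 × 1.602×10⁻¹⁹ × 1.54×10⁻⁵ × 8.21×10⁷ = 4.05×10⁻¹⁶ A²
I_n = √(4.05×10⁻¹⁶) = 2.01×10⁻⁸ A = 20.1 nA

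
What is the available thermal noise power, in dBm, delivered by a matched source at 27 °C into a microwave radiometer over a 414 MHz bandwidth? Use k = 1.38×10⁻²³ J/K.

−87.7 dBm

T = 27 °C + 273.15 = 300.15 K
P_n = kTB = 1.38×10⁻²³ × 300.15 × 4.14×10⁸ = 1.71×10⁻¹² W
In dBm: 10 log₁₀(1.71×10⁻¹² / 10⁻³) = −87.7 dBm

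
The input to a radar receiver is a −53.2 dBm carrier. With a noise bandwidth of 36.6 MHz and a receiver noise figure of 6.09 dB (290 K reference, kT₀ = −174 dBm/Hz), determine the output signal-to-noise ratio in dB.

Noise floor: N = −174 + 10 log₁₀(B) + NF
10 log₁₀(3.66×10⁷) = 75.63 dB
N = −174 + 75.63 + 6.09 = −92.28 dBm
SNR = P_sig − N = −53.2 − (−92.28) = 39.08 dB → 39.1 dB

39.1 dB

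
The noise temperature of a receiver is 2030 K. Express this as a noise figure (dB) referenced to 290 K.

9.03 dB

F = 1 + T_e/T₀ = 1 + 2030/290 = 8
NF = 10 log₁₀(8) = 9.03 dB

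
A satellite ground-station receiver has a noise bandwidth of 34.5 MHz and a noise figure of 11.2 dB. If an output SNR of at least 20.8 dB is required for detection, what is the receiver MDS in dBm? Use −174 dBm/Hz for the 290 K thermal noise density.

Sensitivity = −174 + 10 log₁₀(B) + NF + SNR_min
= −174 + 75.38 + 11.2 + 20.8
= −66.62 dBm → −66.6 dBm

−66.6 dBm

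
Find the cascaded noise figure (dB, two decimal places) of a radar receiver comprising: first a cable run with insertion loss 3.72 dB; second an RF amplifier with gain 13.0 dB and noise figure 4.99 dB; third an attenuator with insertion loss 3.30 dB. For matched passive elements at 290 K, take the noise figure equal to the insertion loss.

8.79 dB

Convert to linear (a loss of L dB is a gain of −L dB): F_i = 10^(NF_i/10), G_i = 10^(G_i,dB/10)
  Stage 1: F_1 = 10^(3.72/10) = 2.355, G_1 = 10^(−3.72/10) = 0.4246
  Stage 2: F_2 = 10^(4.99/10) = 3.155, G_2 = 10^(13.0/10) = 19.95
  Stage 3: F_3 = 10^(3.30/10) = 2.138, G_3 = 10^(−3.30/10) = 0.4677
Friis cascade:
  F = 2.355 + (3.155 − 1)/0.4246 + (2.138 − 1)/8.472 = 7.565
NF = 10 log₁₀(7.565) = 8.79 dB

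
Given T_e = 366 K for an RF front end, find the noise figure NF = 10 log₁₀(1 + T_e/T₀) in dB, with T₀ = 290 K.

F = 1 + T_e/T₀ = 1 + 366/290 = 2.26207
NF = 10 log₁₀(2.26207) = 3.55 dB

3.55 dB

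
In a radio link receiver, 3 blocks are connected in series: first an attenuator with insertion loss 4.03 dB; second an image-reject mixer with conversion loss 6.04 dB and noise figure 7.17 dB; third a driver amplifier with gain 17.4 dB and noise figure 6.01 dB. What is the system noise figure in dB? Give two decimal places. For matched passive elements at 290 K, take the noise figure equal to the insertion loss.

Convert to linear (a loss of L dB is a gain of −L dB): F_i = 10^(NF_i/10), G_i = 10^(G_i,dB/10)
  Stage 1: F_1 = 10^(4.03/10) = 2.529, G_1 = 10^(−4.03/10) = 0.3954
  Stage 2: F_2 = 10^(7.17/10) = 5.212, G_2 = 10^(−6.04/10) = 0.2489
  Stage 3: F_3 = 10^(6.01/10) = 3.990, G_3 = 10^(17.4/10) = 54.95
Friis cascade:
  F = 2.529 + (5.212 − 1)/0.3954 + (3.990 − 1)/0.09840 = 43.57
NF = 10 log₁₀(43.57) = 16.39 dB

16.39 dB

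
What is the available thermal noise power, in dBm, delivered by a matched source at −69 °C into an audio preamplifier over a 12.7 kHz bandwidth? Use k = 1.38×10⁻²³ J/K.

T = −69 °C + 273.15 = 204.15 K
P_n = kTB = 1.38×10⁻²³ × 204.15 × 1.27×10⁴ = 3.58×10⁻¹⁷ W
In dBm: 10 log₁₀(3.58×10⁻¹⁷ / 10⁻³) = −134.5 dBm

−134.5 dBm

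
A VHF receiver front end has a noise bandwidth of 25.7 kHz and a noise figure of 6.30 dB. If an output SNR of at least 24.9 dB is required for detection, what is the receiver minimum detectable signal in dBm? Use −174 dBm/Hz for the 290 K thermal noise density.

Sensitivity = −174 + 10 log₁₀(B) + NF + SNR_min
= −174 + 44.1 + 6.30 + 24.9
= −98.70 dBm → −98.7 dBm

−98.7 dBm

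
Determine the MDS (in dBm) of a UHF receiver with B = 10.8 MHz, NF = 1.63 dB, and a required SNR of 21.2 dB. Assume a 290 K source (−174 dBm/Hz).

Sensitivity = −174 + 10 log₁₀(B) + NF + SNR_min
= −174 + 70.33 + 1.63 + 21.2
= −80.84 dBm → −80.8 dBm

−80.8 dBm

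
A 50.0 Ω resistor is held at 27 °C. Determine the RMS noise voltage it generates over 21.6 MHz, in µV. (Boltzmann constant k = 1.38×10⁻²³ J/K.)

4.23 µV

T = 27 °C + 273.15 = 300.15 K
V_n = √(4kTRB)
4kTRB = 4 × 1.38×10⁻²³ × 300.15 × 5.00×10¹ × 2.16×10⁷ = 1.79×10⁻¹¹ V²
V_n = √(1.79×10⁻¹¹) = 4.23×10⁻⁶ V = 4.23 µV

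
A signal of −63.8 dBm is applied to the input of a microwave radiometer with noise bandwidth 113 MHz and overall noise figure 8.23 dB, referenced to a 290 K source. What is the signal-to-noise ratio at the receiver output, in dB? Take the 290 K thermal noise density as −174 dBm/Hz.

Noise floor: N = −174 + 10 log₁₀(B) + NF
10 log₁₀(1.13×10⁸) = 80.53 dB
N = −174 + 80.53 + 8.23 = −85.24 dBm
SNR = P_sig − N = −63.8 − (−85.24) = 21.44 dB → 21.4 dB

21.4 dB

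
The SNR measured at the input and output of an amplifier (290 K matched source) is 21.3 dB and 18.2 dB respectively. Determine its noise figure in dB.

NF (dB) = SNR_in(dB) − SNR_out(dB) when the source is at T₀
NF = 21.3 − 18.2 = 3.1 dB

3.1 dB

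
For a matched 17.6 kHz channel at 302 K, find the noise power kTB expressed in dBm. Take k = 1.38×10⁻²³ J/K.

P_n = kTB = 1.38×10⁻²³ × 302 × 1.76×10⁴ = 7.33×10⁻¹⁷ W
In dBm: 10 log₁₀(7.33×10⁻¹⁷ / 10⁻³) = −131.3 dBm

−131.3 dBm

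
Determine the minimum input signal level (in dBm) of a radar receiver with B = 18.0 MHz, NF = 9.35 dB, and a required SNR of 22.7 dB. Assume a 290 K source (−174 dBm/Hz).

−69.4 dBm

Sensitivity = −174 + 10 log₁₀(B) + NF + SNR_min
= −174 + 72.55 + 9.35 + 22.7
= −69.40 dBm → −69.4 dBm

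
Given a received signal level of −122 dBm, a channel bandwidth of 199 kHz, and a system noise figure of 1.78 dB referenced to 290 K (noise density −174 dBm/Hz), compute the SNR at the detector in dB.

Noise floor: N = −174 + 10 log₁₀(B) + NF
10 log₁₀(1.99×10⁵) = 52.99 dB
N = −174 + 52.99 + 1.78 = −119.23 dBm
SNR = P_sig − N = −122 − (−119.23) = −2.77 dB → −2.8 dB

−2.8 dB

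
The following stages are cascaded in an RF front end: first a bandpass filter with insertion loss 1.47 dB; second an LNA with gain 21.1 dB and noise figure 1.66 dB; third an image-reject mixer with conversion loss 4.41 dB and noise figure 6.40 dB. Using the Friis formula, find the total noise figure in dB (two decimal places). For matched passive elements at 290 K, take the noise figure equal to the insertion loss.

3.21 dB

Convert to linear (a loss of L dB is a gain of −L dB): F_i = 10^(NF_i/10), G_i = 10^(G_i,dB/10)
  Stage 1: F_1 = 10^(1.47/10) = 1.403, G_1 = 10^(−1.47/10) = 0.7129
  Stage 2: F_2 = 10^(1.66/10) = 1.466, G_2 = 10^(21.1/10) = 128.8
  Stage 3: F_3 = 10^(6.40/10) = 4.365, G_3 = 10^(−4.41/10) = 0.3622
Friis cascade:
  F = 1.403 + (1.466 − 1)/0.7129 + (4.365 − 1)/91.83 = 2.093
NF = 10 log₁₀(2.093) = 3.21 dB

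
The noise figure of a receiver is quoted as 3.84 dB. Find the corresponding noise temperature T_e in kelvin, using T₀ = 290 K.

F = 10^(3.84/10) = 2.42103
T_e = (F − 1)·T₀ = (2.42103 − 1) × 290 = 412 K

412 K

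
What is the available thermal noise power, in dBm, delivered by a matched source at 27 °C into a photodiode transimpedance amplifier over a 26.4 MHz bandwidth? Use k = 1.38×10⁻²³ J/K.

−99.6 dBm

T = 27 °C + 273.15 = 300.15 K
P_n = kTB = 1.38×10⁻²³ × 300.15 × 2.64×10⁷ = 1.09×10⁻¹³ W
In dBm: 10 log₁₀(1.09×10⁻¹³ / 10⁻³) = −99.6 dBm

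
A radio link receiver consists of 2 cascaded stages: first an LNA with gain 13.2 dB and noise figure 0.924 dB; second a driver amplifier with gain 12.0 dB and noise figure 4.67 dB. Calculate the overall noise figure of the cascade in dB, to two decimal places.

Convert to linear (a loss of L dB is a gain of −L dB): F_i = 10^(NF_i/10), G_i = 10^(G_i,dB/10)
  Stage 1: F_1 = 10^(0.924/10) = 1.237, G_1 = 10^(13.2/10) = 20.89
  Stage 2: F_2 = 10^(4.67/10) = 2.931, G_2 = 10^(12.0/10) = 15.85
Friis cascade:
  F = 1.237 + (2.931 − 1)/20.89 = 1.330
NF = 10 log₁₀(1.330) = 1.24 dB

1.24 dB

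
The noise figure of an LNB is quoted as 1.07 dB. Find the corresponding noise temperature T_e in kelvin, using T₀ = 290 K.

81.0 K

F = 10^(1.07/10) = 1.27938
T_e = (F − 1)·T₀ = (1.27938 − 1) × 290 = 81.0 K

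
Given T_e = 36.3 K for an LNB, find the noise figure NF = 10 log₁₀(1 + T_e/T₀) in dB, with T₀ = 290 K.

0.512 dB

F = 1 + T_e/T₀ = 1 + 36.3/290 = 1.12517
NF = 10 log₁₀(1.12517) = 0.512 dB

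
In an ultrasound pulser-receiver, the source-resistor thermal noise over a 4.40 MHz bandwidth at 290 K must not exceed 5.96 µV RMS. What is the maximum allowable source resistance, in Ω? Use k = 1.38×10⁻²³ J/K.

504 Ω

Johnson–Nyquist: V_n = √(4kTRB) ⇒ R = V_n² / (4kTB)
4kTB = 4 × 1.38×10⁻²³ × 290 × 4.40×10⁶ = 7.04×10⁻¹⁴
R = (5.96×10⁻⁶)² / 7.04×10⁻¹⁴ = 5.04×10² Ω = 504 Ω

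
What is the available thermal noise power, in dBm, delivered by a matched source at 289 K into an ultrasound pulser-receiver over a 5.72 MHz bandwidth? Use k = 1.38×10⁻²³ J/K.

P_n = kTB = 1.38×10⁻²³ × 289 × 5.72×10⁶ = 2.28×10⁻¹⁴ W
In dBm: 10 log₁₀(2.28×10⁻¹⁴ / 10⁻³) = −106.4 dBm

−106.4 dBm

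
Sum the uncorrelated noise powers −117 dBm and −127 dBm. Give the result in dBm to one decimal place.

−116.6 dBm

Convert to linear, add, convert back:
P₁ = 2.00×10⁻¹⁵ W, P₂ = 2.00×10⁻¹⁶ W
P_tot = 2.19×10⁻¹⁵ W → 10 log₁₀(P_tot / 10⁻³) = −116.6 dBm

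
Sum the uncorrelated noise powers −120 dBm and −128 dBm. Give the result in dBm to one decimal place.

Convert to linear, add, convert back:
P₁ = 1.00×10⁻¹⁵ W, P₂ = 1.58×10⁻¹⁶ W
P_tot = 1.16×10⁻¹⁵ W → 10 log₁₀(P_tot / 10⁻³) = −119.4 dBm

−119.4 dBm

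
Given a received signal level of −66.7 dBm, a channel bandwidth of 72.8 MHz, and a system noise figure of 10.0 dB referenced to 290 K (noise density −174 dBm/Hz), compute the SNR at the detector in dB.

Noise floor: N = −174 + 10 log₁₀(B) + NF
10 log₁₀(7.28×10⁷) = 78.62 dB
N = −174 + 78.62 + 10.0 = −85.38 dBm
SNR = P_sig − N = −66.7 − (−85.38) = 18.68 dB → 18.7 dB

18.7 dB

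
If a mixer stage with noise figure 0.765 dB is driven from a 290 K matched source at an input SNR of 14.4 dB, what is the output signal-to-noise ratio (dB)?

13.635 dB

By definition F = SNR_in/SNR_out, so in dB: SNR_out = SNR_in − NF
SNR_out = 14.4 − 0.765 = 13.635 dB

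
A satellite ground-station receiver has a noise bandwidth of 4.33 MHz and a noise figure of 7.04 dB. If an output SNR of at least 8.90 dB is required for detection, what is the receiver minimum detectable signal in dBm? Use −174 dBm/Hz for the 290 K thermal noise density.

−91.7 dBm

Sensitivity = −174 + 10 log₁₀(B) + NF + SNR_min
= −174 + 66.36 + 7.04 + 8.90
= −91.70 dBm → −91.7 dBm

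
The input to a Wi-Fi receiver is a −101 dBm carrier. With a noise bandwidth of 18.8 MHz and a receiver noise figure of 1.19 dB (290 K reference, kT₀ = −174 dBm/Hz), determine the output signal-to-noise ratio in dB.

Noise floor: N = −174 + 10 log₁₀(B) + NF
10 log₁₀(1.88×10⁷) = 72.74 dB
N = −174 + 72.74 + 1.19 = −100.07 dBm
SNR = P_sig − N = −101 − (−100.07) = −0.93 dB → −0.9 dB

−0.9 dB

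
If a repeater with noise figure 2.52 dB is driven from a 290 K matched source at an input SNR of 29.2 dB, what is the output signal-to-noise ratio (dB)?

By definition F = SNR_in/SNR_out, so in dB: SNR_out = SNR_in − NF
SNR_out = 29.2 − 2.52 = 26.68 dB

26.68 dB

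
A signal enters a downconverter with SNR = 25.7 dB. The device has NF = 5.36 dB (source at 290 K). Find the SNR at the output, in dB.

20.34 dB

By definition F = SNR_in/SNR_out, so in dB: SNR_out = SNR_in − NF
SNR_out = 25.7 − 5.36 = 20.34 dB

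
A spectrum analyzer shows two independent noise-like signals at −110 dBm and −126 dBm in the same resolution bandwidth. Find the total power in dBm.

−109.9 dBm

Convert to linear, add, convert back:
P₁ = 1.00×10⁻¹⁴ W, P₂ = 2.51×10⁻¹⁶ W
P_tot = 1.03×10⁻¹⁴ W → 10 log₁₀(P_tot / 10⁻³) = −109.9 dBm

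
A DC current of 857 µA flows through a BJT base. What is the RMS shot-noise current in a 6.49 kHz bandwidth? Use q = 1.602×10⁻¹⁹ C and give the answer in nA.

I_n = √(2qI·B)
2qI·B = 2 × 1.602×10⁻¹⁹ × 8.57×10⁻⁴ × 6.49×10³ = 1.78×10⁻¹⁸ A²
I_n = √(1.78×10⁻¹⁸) = 1.33×10⁻⁹ A = 1.33 nA

1.33 nA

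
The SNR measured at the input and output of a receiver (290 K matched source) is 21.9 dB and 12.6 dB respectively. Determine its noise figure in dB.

NF (dB) = SNR_in(dB) − SNR_out(dB) when the source is at T₀
NF = 21.9 − 12.6 = 9.3 dB

9.3 dB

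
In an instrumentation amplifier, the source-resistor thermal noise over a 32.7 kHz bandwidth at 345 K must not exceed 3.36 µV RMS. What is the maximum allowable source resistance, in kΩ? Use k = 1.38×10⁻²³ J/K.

18.1 kΩ

Johnson–Nyquist: V_n = √(4kTRB) ⇒ R = V_n² / (4kTB)
4kTB = 4 × 1.38×10⁻²³ × 345 × 3.27×10⁴ = 6.23×10⁻¹⁶
R = (3.36×10⁻⁶)² / 6.23×10⁻¹⁶ = 1.81×10⁴ Ω = 18.1 kΩ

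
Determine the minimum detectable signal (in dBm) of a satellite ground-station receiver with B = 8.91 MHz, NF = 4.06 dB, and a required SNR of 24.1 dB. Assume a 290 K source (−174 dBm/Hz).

−76.3 dBm

Sensitivity = −174 + 10 log₁₀(B) + NF + SNR_min
= −174 + 69.5 + 4.06 + 24.1
= −76.34 dBm → −76.3 dBm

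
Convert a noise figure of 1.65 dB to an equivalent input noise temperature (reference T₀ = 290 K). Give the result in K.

134 K

F = 10^(1.65/10) = 1.46218
T_e = (F − 1)·T₀ = (1.46218 − 1) × 290 = 134 K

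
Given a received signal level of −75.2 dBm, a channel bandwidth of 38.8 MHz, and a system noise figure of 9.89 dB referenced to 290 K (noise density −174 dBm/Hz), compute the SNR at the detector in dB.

13.0 dB

Noise floor: N = −174 + 10 log₁₀(B) + NF
10 log₁₀(3.88×10⁷) = 75.89 dB
N = −174 + 75.89 + 9.89 = −88.22 dBm
SNR = P_sig − N = −75.2 − (−88.22) = 13.02 dB → 13.0 dB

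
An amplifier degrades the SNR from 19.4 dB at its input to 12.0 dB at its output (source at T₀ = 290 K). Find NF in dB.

NF (dB) = SNR_in(dB) − SNR_out(dB) when the source is at T₀
NF = 19.4 − 12.0 = 7.4 dB

7.4 dB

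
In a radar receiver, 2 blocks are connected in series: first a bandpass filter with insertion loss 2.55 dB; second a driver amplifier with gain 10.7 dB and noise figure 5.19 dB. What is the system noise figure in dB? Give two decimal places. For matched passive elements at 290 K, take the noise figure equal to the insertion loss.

Convert to linear (a loss of L dB is a gain of −L dB): F_i = 10^(NF_i/10), G_i = 10^(G_i,dB/10)
  Stage 1: F_1 = 10^(2.55/10) = 1.799, G_1 = 10^(−2.55/10) = 0.5559
  Stage 2: F_2 = 10^(5.19/10) = 3.304, G_2 = 10^(10.7/10) = 11.75
Friis cascade:
  F = 1.799 + (3.304 − 1)/0.5559 = 5.943
NF = 10 log₁₀(5.943) = 7.74 dB

7.74 dB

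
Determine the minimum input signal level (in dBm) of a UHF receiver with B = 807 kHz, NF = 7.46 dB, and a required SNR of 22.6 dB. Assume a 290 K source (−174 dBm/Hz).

−84.9 dBm

Sensitivity = −174 + 10 log₁₀(B) + NF + SNR_min
= −174 + 59.07 + 7.46 + 22.6
= −84.87 dBm → −84.9 dBm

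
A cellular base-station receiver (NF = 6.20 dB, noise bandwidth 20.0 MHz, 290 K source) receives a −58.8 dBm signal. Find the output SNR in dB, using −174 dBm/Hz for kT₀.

Noise floor: N = −174 + 10 log₁₀(B) + NF
10 log₁₀(2.00×10⁷) = 73.01 dB
N = −174 + 73.01 + 6.20 = −94.79 dBm
SNR = P_sig − N = −58.8 − (−94.79) = 35.99 dB → 36.0 dB

36.0 dB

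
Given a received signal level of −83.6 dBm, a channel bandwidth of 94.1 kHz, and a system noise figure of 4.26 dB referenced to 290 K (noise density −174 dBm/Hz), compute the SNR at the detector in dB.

Noise floor: N = −174 + 10 log₁₀(B) + NF
10 log₁₀(9.41×10⁴) = 49.74 dB
N = −174 + 49.74 + 4.26 = −120.00 dBm
SNR = P_sig − N = −83.6 − (−120.00) = 36.40 dB → 36.4 dB

36.4 dB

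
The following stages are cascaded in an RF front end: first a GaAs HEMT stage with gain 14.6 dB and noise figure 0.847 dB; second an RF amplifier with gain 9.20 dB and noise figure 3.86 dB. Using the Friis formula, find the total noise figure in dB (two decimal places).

1.02 dB

Convert to linear (a loss of L dB is a gain of −L dB): F_i = 10^(NF_i/10), G_i = 10^(G_i,dB/10)
  Stage 1: F_1 = 10^(0.847/10) = 1.215, G_1 = 10^(14.6/10) = 28.84
  Stage 2: F_2 = 10^(3.86/10) = 2.432, G_2 = 10^(9.20/10) = 8.318
Friis cascade:
  F = 1.215 + (2.432 − 1)/28.84 = 1.265
NF = 10 log₁₀(1.265) = 1.02 dB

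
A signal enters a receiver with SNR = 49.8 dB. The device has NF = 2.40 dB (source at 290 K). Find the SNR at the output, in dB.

47.40 dB

By definition F = SNR_in/SNR_out, so in dB: SNR_out = SNR_in − NF
SNR_out = 49.8 − 2.40 = 47.40 dB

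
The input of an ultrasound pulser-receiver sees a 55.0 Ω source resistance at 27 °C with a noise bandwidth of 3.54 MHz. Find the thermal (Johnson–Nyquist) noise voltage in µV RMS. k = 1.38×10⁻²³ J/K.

T = 27 °C + 273.15 = 300.15 K
V_n = √(4kTRB)
4kTRB = 4 × 1.38×10⁻²³ × 300.15 × 5.50×10¹ × 3.54×10⁶ = 3.23×10⁻¹² V²
V_n = √(3.23×10⁻¹²) = 1.80×10⁻⁶ V = 1.80 µV

1.80 µV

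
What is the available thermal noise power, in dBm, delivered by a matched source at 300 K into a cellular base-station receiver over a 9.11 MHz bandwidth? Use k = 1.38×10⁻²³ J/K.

−104.2 dBm

P_n = kTB = 1.38×10⁻²³ × 300 × 9.11×10⁶ = 3.77×10⁻¹⁴ W
In dBm: 10 log₁₀(3.77×10⁻¹⁴ / 10⁻³) = −104.2 dBm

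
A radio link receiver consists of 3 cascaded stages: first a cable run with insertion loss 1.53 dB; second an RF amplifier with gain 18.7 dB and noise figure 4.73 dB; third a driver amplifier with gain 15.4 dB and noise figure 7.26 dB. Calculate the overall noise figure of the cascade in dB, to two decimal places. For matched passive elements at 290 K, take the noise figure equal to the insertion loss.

6.34 dB

Convert to linear (a loss of L dB is a gain of −L dB): F_i = 10^(NF_i/10), G_i = 10^(G_i,dB/10)
  Stage 1: F_1 = 10^(1.53/10) = 1.422, G_1 = 10^(−1.53/10) = 0.7031
  Stage 2: F_2 = 10^(4.73/10) = 2.972, G_2 = 10^(18.7/10) = 74.13
  Stage 3: F_3 = 10^(7.26/10) = 5.321, G_3 = 10^(15.4/10) = 34.67
Friis cascade:
  F = 1.422 + (2.972 − 1)/0.7031 + (5.321 − 1)/52.12 = 4.310
NF = 10 log₁₀(4.310) = 6.34 dB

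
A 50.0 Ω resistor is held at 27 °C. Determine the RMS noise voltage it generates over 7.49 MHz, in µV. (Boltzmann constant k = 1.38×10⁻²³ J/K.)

T = 27 °C + 273.15 = 300.15 K
V_n = √(4kTRB)
4kTRB = 4 × 1.38×10⁻²³ × 300.15 × 5.00×10¹ × 7.49×10⁶ = 6.20×10⁻¹² V²
V_n = √(6.20×10⁻¹²) = 2.49×10⁻⁶ V = 2.49 µV

2.49 µV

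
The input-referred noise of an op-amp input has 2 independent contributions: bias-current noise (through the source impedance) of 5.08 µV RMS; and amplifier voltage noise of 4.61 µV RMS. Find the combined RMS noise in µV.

6.86 µV

Uncorrelated sources add in power (mean-square): V_tot = √(ΣV_i²)
V_tot = √[(5.08×10⁻⁶)² + (4.61×10⁻⁶)²] = 6.86×10⁻⁶ V = 6.86 µV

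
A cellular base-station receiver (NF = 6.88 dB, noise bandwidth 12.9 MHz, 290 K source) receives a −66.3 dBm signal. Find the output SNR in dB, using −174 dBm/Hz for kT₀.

29.7 dB

Noise floor: N = −174 + 10 log₁₀(B) + NF
10 log₁₀(1.29×10⁷) = 71.11 dB
N = −174 + 71.11 + 6.88 = −96.01 dBm
SNR = P_sig − N = −66.3 − (−96.01) = 29.71 dB → 29.7 dB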